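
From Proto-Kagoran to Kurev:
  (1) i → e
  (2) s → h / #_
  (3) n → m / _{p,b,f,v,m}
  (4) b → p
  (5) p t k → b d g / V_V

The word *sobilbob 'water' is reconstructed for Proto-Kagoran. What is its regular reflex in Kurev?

hobelpop

Kurev: *sobilbob > sobelbob > hobelbob > hopelpop > hobelpop  (by vowel merger, debuccalisation, unconditioned shift, intervocalic voicing)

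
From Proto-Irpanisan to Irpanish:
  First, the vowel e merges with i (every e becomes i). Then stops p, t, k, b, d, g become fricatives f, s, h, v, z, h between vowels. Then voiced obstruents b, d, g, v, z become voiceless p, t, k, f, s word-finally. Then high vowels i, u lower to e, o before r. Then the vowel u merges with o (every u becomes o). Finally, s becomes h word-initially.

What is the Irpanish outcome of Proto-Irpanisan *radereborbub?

razerivorbop

Irpanish: start from *radereborbub.
  rule 1 (vowel merger): radereborbub → radiriborbub
  rule 2 (intervocalic lenition): radiriborbub → razirivorbub
  rule 3 (final devoicing): razirivorbub → razirivorbup
  rule 4 (pre-rhotic lowering): razirivorbup → razerivorbup
  rule 5 (vowel merger): razerivorbup → razerivorbop
  rule 6: no change — razerivorbop
  ⇒ Irpanish razerivorbop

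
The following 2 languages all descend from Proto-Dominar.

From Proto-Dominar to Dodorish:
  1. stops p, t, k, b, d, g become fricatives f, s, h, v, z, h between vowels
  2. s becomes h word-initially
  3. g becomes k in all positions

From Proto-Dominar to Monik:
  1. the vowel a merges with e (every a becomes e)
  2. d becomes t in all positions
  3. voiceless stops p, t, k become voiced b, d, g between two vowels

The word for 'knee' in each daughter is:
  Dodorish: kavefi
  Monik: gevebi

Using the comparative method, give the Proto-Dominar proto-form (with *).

Position 1: Dodorish has k, Monik has g. Taking the neighbouring segments as reconstructed: Dodorish k could go back to *k or *g; Monik g can only go back to *g — the one source consistent with every daughter is *g.
Position 5: Dodorish has f, Monik has b. Taking the neighbouring segments as reconstructed: Dodorish f could go back to *p or *f; Monik b could go back to *p or *b — the one source consistent with every daughter is *p.
Position 2: Dodorish has a, Monik has e. Dodorish preserves a here (none of its changes turn any other segment into a), so the proto-segment is *a.
The remaining positions agree across the daughters. Check the candidate against every language:
Dodorish: start from *gavepi.
  rule 1 (intervocalic lenition): gavepi → gavefi
  rule 2: no change — gavefi
  rule 3 (unconditioned shift): gavefi → kavefi
  ⇒ Dodorish kavefi
Monik: start from *gavepi.
  rule 1 (vowel merger): gavepi → gevepi
  rule 2: no change — gevepi
  rule 3 (intervocalic voicing): gevepi → gevebi
  ⇒ Monik gevebi
No other proto-form is consistent with every reflex, so the reconstruction is *gavepi.

*gavepi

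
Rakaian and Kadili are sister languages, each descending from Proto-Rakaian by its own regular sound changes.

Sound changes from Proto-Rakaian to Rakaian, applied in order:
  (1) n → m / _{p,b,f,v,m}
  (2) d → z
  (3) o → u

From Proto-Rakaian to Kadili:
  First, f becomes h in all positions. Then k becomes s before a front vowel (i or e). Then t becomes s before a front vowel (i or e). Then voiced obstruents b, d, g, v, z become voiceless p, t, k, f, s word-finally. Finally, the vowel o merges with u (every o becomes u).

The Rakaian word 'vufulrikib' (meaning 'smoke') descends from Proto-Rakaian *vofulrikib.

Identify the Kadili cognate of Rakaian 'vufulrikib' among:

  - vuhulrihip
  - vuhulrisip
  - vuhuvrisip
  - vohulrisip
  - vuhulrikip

Kadili: *vofulrikib > vohulrikib > vohulrisib > vohulrisip > vuhulrisip  (by unconditioned shift, palatalisation, final devoicing, vowel merger)
Among the options, 'vuhulrisip' alone shows every Kadili change applied in order.

vuhulrisip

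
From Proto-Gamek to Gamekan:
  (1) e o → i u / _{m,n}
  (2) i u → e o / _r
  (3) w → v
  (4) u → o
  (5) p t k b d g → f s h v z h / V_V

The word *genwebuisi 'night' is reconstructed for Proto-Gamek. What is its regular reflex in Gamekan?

ginvevoisi

Gamekan: *genwebuisi > ginwebuisi > ginvebuisi > ginveboisi > ginvevoisi  (by pre-nasal raising, unconditioned shift, vowel merger, intervocalic lenition)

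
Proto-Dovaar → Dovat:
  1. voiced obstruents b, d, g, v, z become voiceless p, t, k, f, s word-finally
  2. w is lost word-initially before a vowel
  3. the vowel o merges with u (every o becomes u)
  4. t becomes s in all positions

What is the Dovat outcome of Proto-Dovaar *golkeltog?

Dovat: start from *golkeltog.
  rule 1 (final devoicing): golkeltog → golkeltok
  rule 2: no change — golkeltok
  rule 3 (vowel merger): golkeltok → gulkeltuk
  rule 4 (unconditioned shift): gulkeltuk → gulkelsuk
  ⇒ Dovat gulkelsuk

gulkelsuk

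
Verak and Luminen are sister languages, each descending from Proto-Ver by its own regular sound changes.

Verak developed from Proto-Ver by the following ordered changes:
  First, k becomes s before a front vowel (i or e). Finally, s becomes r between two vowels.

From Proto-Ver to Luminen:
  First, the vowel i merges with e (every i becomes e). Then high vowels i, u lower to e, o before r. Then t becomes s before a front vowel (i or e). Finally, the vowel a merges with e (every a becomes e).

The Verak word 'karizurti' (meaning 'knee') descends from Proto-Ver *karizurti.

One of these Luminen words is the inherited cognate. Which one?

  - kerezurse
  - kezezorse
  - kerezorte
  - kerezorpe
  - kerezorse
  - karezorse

Luminen: *karizurti
  karizurti → karezurte   [vowel merger]
  karezurte → karezorte   [pre-rhotic lowering]
  karezorte → karezorse   [palatalisation]
  karezorse → kerezorse   [vowel merger]
  giving Luminen kerezorse.
Only 'kerezorse' matches the regular Luminen development of *karizurti.

kerezorse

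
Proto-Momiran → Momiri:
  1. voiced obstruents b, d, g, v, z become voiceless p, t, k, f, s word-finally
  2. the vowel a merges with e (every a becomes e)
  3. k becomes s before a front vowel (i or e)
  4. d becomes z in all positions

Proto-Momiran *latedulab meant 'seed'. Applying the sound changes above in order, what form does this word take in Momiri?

Momiri: *latedulab > latedulap > letedulep > letezulep  (by final devoicing, vowel merger, unconditioned shift)

letezulep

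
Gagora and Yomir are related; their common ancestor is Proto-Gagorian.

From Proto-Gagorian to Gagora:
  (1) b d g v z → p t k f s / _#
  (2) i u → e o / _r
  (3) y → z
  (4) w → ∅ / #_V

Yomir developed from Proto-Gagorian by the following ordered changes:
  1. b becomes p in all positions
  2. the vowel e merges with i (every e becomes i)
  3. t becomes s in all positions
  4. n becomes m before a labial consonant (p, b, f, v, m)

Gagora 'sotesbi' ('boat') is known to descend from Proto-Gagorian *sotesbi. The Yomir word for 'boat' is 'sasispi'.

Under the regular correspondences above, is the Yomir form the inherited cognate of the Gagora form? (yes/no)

no

Derive the expected Yomir reflex of *sotesbi:
Yomir: *sotesbi
  sotesbi → sotespi   [unconditioned shift]
  sotespi → sotispi   [vowel merger]
  sotispi → sosispi   [unconditioned shift]
  sosispi (rule 4 does not apply)
  giving Yomir sosispi.
The regular Yomir reflex would be 'sosispi', but the attested form is 'sasispi'. The correspondence is irregular, so they are not cognates (the Yomir form has a different source).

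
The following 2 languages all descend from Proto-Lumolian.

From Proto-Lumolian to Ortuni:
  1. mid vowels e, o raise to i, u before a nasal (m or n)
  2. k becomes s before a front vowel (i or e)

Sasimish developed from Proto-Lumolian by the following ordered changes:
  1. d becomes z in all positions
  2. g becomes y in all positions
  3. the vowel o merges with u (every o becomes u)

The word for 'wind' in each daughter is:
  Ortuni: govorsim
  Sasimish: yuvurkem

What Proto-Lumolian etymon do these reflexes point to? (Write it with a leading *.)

*govorkem

Position 6: Ortuni has s, Sasimish has k. Sasimish preserves k here (none of its changes turn any other segment into k), so the proto-segment is *k.
Position 1: Ortuni has g, Sasimish has y. Ortuni preserves g here (none of its changes turn any other segment into g), so the proto-segment is *g.
Verify the candidate proto-form against each daughter:
Ortuni: start from *govorkem.
  rule 1 (pre-nasal raising): govorkem → govorkim
  rule 2 (palatalisation): govorkim → govorsim
  ⇒ Ortuni govorsim
Sasimish: *govorkem
  govorkem (rule 1 does not apply)
  govorkem → yovorkem   [unconditioned shift]
  yovorkem → yuvurkem   [vowel merger]
  giving Sasimish yuvurkem.
No other proto-form is consistent with every reflex, so the reconstruction is *govorkem.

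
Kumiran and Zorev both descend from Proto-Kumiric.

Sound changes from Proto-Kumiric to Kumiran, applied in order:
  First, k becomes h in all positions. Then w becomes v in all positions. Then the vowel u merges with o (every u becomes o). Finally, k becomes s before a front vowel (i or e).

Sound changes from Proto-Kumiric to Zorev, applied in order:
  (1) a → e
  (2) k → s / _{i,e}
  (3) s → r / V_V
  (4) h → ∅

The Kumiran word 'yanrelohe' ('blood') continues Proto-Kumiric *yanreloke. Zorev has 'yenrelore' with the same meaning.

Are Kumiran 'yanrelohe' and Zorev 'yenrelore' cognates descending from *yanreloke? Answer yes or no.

yes

Derive the expected Zorev reflex of *yanreloke:
Zorev: *yanreloke
  yanreloke → yenreloke   [vowel merger]
  yenreloke → yenrelose   [palatalisation]
  yenrelose → yenrelore   [rhotacism]
  yenrelore (rule 4 does not apply)
  giving Zorev yenrelore.
Zorev 'yenrelore' matches the regular reflex exactly, so the pair is cognate.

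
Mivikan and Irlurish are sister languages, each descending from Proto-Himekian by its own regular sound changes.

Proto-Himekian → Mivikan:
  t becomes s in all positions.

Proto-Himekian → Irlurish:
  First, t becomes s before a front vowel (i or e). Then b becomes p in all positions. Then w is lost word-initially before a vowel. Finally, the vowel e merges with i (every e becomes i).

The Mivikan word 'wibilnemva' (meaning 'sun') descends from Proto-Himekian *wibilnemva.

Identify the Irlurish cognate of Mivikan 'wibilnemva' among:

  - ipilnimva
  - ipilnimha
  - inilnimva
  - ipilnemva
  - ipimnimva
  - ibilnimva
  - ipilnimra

ipilnimva

Irlurish: start from *wibilnemva.
  rule 1: no change — wibilnemva
  rule 2 (unconditioned shift): wibilnemva → wipilnemva
  rule 3 (glide loss): wipilnemva → ipilnemva
  rule 4 (vowel merger): ipilnemva → ipilnimva
  ⇒ Irlurish ipilnimva
Among the options, 'ipilnimva' alone shows every Irlurish change applied in order.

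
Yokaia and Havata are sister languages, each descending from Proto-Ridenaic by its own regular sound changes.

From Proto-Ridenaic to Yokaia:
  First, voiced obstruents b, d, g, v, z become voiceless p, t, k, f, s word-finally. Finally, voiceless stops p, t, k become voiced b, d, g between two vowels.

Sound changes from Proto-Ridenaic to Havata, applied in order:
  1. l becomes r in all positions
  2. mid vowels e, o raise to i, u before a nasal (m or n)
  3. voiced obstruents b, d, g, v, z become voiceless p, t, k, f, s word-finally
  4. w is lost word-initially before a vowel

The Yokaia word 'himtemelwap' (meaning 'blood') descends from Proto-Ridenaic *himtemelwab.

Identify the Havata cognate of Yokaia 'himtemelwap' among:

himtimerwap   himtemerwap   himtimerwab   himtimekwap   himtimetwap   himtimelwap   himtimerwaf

Havata: start from *himtemelwab.
  rule 1 (unconditioned shift): himtemelwab → himtemerwab
  rule 2 (pre-nasal raising): himtemerwab → himtimerwab
  rule 3 (final devoicing): himtimerwab → himtimerwap
  rule 4: no change — himtimerwap
  ⇒ Havata himtimerwap
Only 'himtimerwap' matches the regular Havata development of *himtemelwab.

himtimerwap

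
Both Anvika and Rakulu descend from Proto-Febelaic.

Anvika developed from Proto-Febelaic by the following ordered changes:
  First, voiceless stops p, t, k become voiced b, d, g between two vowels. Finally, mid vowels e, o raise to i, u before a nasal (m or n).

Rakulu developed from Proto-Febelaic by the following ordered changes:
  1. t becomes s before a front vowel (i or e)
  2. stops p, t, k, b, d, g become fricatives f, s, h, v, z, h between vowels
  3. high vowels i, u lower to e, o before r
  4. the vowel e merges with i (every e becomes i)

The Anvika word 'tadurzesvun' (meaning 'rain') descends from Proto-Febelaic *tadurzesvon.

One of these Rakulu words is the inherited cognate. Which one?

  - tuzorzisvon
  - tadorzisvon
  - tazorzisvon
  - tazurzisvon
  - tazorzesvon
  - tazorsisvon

tazorzisvon

Rakulu: *tadurzesvon > tazurzesvon > tazorzesvon > tazorzisvon  (by intervocalic lenition, pre-rhotic lowering, vowel merger)
Only 'tazorzisvon' matches the regular Rakulu development of *tadurzesvon.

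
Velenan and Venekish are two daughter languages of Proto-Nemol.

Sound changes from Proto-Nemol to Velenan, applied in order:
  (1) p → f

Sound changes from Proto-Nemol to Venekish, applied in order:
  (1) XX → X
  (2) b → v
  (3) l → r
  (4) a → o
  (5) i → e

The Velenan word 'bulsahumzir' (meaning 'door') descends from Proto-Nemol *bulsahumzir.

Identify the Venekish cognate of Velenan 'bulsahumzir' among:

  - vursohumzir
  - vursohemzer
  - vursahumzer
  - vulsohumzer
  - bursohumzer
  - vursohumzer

Venekish: *bulsahumzir
  bulsahumzir (rule 1 does not apply)
  bulsahumzir → vulsahumzir   [unconditioned shift]
  vulsahumzir → vursahumzir   [unconditioned shift]
  vursahumzir → vursohumzir   [vowel merger]
  vursohumzir → vursohumzer   [vowel merger]
  giving Venekish vursohumzer.
Only 'vursohumzer' matches the regular Venekish development of *bulsahumzir.

vursohumzer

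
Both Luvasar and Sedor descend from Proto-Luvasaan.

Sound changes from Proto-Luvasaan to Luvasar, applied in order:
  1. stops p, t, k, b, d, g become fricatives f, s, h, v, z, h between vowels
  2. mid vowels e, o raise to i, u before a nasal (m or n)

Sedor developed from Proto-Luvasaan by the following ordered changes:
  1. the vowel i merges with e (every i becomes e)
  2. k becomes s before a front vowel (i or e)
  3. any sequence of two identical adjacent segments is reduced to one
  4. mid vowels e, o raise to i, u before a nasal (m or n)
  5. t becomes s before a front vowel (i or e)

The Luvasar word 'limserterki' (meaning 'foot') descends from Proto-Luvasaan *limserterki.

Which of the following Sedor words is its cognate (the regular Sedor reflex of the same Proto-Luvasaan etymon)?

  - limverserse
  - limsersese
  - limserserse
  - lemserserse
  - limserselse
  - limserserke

limserserse

Sedor: *limserterki
  limserterki → lemserterke   [vowel merger]
  lemserterke → lemserterse   [palatalisation]
  lemserterse (rule 3 does not apply)
  lemserterse → limserterse   [pre-nasal raising]
  limserterse → limserserse   [palatalisation]
  giving Sedor limserserse.
The other candidates each miss or misapply at least one Sedor change.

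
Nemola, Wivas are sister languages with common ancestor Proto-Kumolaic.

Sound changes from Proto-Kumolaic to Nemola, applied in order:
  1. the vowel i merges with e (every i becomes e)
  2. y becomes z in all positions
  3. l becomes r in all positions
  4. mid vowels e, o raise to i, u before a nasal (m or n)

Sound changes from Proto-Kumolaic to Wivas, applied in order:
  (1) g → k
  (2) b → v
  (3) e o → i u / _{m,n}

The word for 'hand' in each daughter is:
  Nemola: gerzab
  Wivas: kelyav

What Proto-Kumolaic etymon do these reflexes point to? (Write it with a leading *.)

*gelyab

Position 6: Nemola has b, Wivas has v. Nemola preserves b here (none of its changes turn any other segment into b), so the proto-segment is *b.
Position 4: Nemola has z, Wivas has y. Wivas preserves y here (none of its changes turn any other segment into y), so the proto-segment is *y.
Position 3: Nemola has r, Wivas has l. Wivas preserves l here (none of its changes turn any other segment into l), so the proto-segment is *l.
Continuing position by position gives *gelyab; check it forward:
Nemola: start from *gelyab.
  rule 1: no change — gelyab
  rule 2 (unconditioned shift): gelyab → gelzab
  rule 3 (unconditioned shift): gelzab → gerzab
  rule 4: no change — gerzab
  ⇒ Nemola gerzab
Wivas: *gelyab
  gelyab → kelyab   [unconditioned shift]
  kelyab → kelyav   [unconditioned shift]
  kelyav (rule 3 does not apply)
  giving Wivas kelyav.
*gelyab is the unique common source.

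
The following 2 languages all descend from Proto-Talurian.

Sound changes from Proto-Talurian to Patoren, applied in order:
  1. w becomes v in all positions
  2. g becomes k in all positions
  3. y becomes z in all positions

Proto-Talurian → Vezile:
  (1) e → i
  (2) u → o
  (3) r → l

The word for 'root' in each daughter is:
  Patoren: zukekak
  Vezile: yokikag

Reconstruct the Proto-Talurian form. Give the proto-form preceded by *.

Position 2: Patoren has u, Vezile has o. Patoren preserves u here (none of its changes turn any other segment into u), so the proto-segment is *u.
Position 4: Patoren has e, Vezile has i. Patoren preserves e here (none of its changes turn any other segment into e), so the proto-segment is *e.
Continuing position by position gives *yukekag; check it forward:
Patoren: *yukekag
  yukekag (rule 1 does not apply)
  yukekag → yukekak   [unconditioned shift]
  yukekak → zukekak   [unconditioned shift]
  giving Patoren zukekak.
Vezile: start from *yukekag.
  rule 1 (vowel merger): yukekag → yukikag
  rule 2 (vowel merger): yukikag → yokikag
  rule 3: no change — yokikag
  ⇒ Vezile yokikag
No other proto-form is consistent with every reflex, so the reconstruction is *yukekag.

*yukekag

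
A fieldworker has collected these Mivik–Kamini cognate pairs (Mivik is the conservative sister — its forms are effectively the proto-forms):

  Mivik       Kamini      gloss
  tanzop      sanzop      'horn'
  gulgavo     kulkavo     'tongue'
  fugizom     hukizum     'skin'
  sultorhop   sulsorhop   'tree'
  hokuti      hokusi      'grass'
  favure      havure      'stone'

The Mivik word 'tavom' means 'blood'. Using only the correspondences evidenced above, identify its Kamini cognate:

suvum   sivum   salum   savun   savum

tanzop ~ sanzop — Mivik t corresponds to Kamini s word-initially before a back vowel.
fugizom ~ hukizum — Mivik o corresponds to Kamini u after a consonant, before a nasal.
Applying these to Mivik 'tavom':
  tavom → savom   (t→s word-initially before a back vowel)
  savom → savum   (o→u after a consonant, before a nasal)
So the Kamini cognate is 'savum'.

savum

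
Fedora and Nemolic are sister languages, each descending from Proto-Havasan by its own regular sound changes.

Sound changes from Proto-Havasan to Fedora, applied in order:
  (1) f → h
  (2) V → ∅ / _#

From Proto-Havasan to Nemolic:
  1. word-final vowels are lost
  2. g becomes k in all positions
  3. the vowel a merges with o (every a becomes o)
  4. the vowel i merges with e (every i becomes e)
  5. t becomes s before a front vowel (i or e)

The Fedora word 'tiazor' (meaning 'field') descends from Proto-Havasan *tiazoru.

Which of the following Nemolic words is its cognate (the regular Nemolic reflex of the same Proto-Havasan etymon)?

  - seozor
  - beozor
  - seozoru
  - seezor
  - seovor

Nemolic: *tiazoru
  tiazoru → tiazor   [apocope]
  tiazor (rule 2 does not apply)
  tiazor → tiozor   [vowel merger]
  tiozor → teozor   [vowel merger]
  teozor → seozor   [palatalisation]
  giving Nemolic seozor.
Among the options, 'seozor' alone shows every Nemolic change applied in order.

seozor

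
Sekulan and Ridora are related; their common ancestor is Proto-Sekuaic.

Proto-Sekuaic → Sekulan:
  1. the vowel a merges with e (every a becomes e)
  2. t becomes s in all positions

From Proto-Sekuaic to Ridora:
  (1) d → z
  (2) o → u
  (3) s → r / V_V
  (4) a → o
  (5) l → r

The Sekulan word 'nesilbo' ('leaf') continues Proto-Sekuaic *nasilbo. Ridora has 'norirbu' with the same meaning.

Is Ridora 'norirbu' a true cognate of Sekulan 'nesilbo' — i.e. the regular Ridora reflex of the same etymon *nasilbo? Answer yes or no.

yes

Derive the expected Ridora reflex of *nasilbo:
Ridora: *nasilbo
  nasilbo (rule 1 does not apply)
  nasilbo → nasilbu   [vowel merger]
  nasilbu → narilbu   [rhotacism]
  narilbu → norilbu   [vowel merger]
  norilbu → norirbu   [unconditioned shift]
  giving Ridora norirbu.
Ridora 'norirbu' matches the regular reflex exactly, so the pair is cognate.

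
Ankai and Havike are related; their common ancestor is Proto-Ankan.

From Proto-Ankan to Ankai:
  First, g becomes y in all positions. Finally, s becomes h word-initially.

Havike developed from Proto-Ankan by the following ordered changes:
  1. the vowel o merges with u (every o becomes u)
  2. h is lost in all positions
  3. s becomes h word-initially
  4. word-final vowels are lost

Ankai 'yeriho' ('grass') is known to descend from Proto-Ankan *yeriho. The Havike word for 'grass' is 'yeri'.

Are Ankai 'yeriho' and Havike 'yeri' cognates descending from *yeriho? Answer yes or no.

Derive the expected Havike reflex of *yeriho:
Havike: *yeriho
  yeriho → yerihu   [vowel merger]
  yerihu → yeriu   [h-loss]
  yeriu (rule 3 does not apply)
  yeriu → yeri   [apocope]
  giving Havike yeri.
Havike 'yeri' matches the regular reflex exactly, so the pair is cognate.

yes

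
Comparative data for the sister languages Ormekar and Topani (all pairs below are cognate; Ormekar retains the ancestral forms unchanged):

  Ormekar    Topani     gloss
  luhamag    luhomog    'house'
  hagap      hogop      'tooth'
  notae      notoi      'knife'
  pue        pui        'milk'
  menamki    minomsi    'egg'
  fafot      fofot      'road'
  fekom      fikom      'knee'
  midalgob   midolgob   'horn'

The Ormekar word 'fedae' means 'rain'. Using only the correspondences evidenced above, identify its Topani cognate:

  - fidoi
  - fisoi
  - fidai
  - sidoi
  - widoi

fekom ~ fikom — Ormekar e corresponds to Topani i after a consonant, before a consonant other than r, m, n, p, b, f, v.
notae ~ notoi — Ormekar a corresponds to Topani o after a consonant, before a front vowel.
notae ~ notoi, pue ~ pui — Ormekar e corresponds to Topani i word-finally.
Applying these to Ormekar 'fedae':
  fedae → fidae   (e→i after a consonant, before a consonant other than r, m, n, p, b, f, v)
  fidae → fidoe   (a→o after a consonant, before a front vowel)
  fidoe → fidoi   (e→i word-finally)
So the Topani cognate is 'fidoi'.

fidoi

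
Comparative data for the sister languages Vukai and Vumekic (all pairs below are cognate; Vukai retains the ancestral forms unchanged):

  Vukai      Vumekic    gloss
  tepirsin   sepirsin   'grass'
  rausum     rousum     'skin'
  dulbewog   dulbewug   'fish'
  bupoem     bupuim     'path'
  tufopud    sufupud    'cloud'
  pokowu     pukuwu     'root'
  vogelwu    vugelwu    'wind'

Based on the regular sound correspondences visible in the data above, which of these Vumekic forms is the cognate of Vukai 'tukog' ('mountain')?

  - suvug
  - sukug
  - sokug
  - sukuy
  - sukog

sukug

tufopud ~ sufupud — Vukai t corresponds to Vumekic s word-initially before a back vowel.
dulbewog ~ dulbewug, pokowu ~ pukuwu — Vukai o corresponds to Vumekic u after a consonant, before a consonant other than r, m, n, p, b, f, v.
Applying these to Vukai 'tukog':
  tukog → sukog   (t→s word-initially before a back vowel)
  sukog → sukug   (o→u after a consonant, before a consonant other than r, m, n, p, b, f, v)
So the Vumekic cognate is 'sukug'.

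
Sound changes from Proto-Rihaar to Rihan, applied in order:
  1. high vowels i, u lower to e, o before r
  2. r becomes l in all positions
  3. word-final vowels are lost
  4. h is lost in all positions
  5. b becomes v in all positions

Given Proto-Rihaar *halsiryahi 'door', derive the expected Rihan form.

alselya

Rihan: *halsiryahi > halseryahi > halselyahi > halselyah > alselya  (by pre-rhotic lowering, unconditioned shift, apocope, h-loss)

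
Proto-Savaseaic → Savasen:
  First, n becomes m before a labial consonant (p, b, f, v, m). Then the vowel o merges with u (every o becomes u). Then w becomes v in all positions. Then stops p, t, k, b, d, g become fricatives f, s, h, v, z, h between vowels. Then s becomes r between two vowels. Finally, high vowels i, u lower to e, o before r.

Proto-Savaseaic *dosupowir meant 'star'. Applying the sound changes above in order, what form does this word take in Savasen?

dorufuver

Savasen: *dosupowir
  dosupowir (rule 1 does not apply)
  dosupowir → dusupuwir   [vowel merger]
  dusupuwir → dusupuvir   [unconditioned shift]
  dusupuvir → dusufuvir   [intervocalic lenition]
  dusufuvir → durufuvir   [rhotacism]
  durufuvir → dorufuver   [pre-rhotic lowering]
  giving Savasen dorufuver.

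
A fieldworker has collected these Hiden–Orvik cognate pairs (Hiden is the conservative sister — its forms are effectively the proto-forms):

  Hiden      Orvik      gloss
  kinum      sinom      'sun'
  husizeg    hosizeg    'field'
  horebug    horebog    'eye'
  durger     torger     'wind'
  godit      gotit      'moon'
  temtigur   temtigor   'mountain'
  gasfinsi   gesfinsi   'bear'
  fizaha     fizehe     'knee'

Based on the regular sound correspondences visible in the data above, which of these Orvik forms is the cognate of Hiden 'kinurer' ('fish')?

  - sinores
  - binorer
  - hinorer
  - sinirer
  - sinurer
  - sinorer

kinum ~ sinom — Hiden k corresponds to Orvik s word-initially before a front vowel.
durger ~ torger, temtigur ~ temtigor — Hiden u corresponds to Orvik o after a consonant, before r.
Applying these to Hiden 'kinurer':
  kinurer → sinurer   (k→s word-initially before a front vowel)
  sinurer → sinorer   (u→o after a consonant, before r)
So the Orvik cognate is 'sinorer'.

sinorer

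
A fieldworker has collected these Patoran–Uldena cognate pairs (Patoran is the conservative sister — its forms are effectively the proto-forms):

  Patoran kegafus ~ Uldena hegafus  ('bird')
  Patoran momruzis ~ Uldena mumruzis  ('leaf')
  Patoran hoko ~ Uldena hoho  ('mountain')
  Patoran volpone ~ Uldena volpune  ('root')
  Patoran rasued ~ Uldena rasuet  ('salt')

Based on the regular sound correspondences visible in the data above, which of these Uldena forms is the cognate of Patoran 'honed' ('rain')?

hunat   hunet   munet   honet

hunet

volpone ~ volpune — Patoran o corresponds to Uldena u after a consonant, before a nasal.
rasued ~ rasuet — Patoran d corresponds to Uldena t word-finally.
Applying these to Patoran 'honed':
  honed → huned   (o→u after a consonant, before a nasal)
  huned → hunet   (d→t word-finally)
So the Uldena cognate is 'hunet'.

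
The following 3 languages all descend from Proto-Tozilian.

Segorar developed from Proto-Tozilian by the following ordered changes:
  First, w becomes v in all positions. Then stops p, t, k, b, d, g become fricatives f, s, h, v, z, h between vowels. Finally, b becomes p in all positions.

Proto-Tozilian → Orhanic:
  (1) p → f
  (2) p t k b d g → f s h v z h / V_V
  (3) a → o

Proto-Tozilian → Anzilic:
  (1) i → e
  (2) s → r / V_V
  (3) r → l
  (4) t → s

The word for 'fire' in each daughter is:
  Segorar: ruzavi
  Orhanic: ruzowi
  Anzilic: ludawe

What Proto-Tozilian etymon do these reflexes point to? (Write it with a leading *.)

*rudawi

Position 6: Segorar has i, Orhanic has i, Anzilic has e. Segorar preserves i here (none of its changes turn any other segment into i), so the proto-segment is *i.
Position 4: Segorar has a, Orhanic has o, Anzilic has a. Segorar preserves a here (none of its changes turn any other segment into a), so the proto-segment is *a.
Position 1: Segorar has r, Orhanic has r, Anzilic has l. Segorar preserves r here (none of its changes turn any other segment into r), so the proto-segment is *r.
Verify the candidate proto-form against each daughter:
Segorar: *rudawi
  rudawi → rudavi   [unconditioned shift]
  rudavi → ruzavi   [intervocalic lenition]
  ruzavi (rule 3 does not apply)
  giving Segorar ruzavi.
Orhanic: *rudawi
  rudawi (rule 1 does not apply)
  rudawi → ruzawi   [intervocalic lenition]
  ruzawi → ruzowi   [vowel merger]
  giving Orhanic ruzowi.
Anzilic: start from *rudawi.
  rule 1 (vowel merger): rudawi → rudawe
  rule 2: no change — rudawe
  rule 3 (unconditioned shift): rudawe → ludawe
  rule 4: no change — ludawe
  ⇒ Anzilic ludawe
Only *rudawi yields all of Segorar ruzavi, Orhanic ruzowi, Anzilic ludawe.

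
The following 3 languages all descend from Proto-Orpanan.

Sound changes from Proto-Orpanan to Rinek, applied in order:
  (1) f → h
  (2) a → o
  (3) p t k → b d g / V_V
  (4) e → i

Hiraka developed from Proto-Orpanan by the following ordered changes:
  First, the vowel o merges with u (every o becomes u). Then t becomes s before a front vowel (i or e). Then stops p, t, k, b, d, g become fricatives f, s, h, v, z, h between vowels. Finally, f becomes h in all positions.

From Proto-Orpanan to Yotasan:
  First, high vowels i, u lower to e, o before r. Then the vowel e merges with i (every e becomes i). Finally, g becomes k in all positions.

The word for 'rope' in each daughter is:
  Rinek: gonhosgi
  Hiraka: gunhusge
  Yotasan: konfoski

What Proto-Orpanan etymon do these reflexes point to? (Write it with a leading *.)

Position 5: Rinek has o, Hiraka has u, Yotasan has o. Taking the neighbouring segments as reconstructed: Rinek o could go back to *a or *o; Hiraka u could go back to *o or *u; Yotasan o can only go back to *o — the one source consistent with every daughter is *o.
Position 7: Rinek has g, Hiraka has g, Yotasan has k. Hiraka preserves g here (none of its changes turn any other segment into g), so the proto-segment is *g.
Verify the candidate proto-form against each daughter:
Rinek: *gonfosge > gonhosge > gonhosgi  (by unconditioned shift, vowel merger)
Hiraka: start from *gonfosge.
  rule 1 (vowel merger): gonfosge → gunfusge
  rule 2: no change — gunfusge
  rule 3: no change — gunfusge
  rule 4 (unconditioned shift): gunfusge → gunhusge
  ⇒ Hiraka gunhusge
Yotasan: *gonfosge > gonfosgi > konfoski  (by vowel merger, unconditioned shift)
Only *gonfosge yields all of Rinek gonhosgi, Hiraka gunhusge, Yotasan konfoski.

*gonfosge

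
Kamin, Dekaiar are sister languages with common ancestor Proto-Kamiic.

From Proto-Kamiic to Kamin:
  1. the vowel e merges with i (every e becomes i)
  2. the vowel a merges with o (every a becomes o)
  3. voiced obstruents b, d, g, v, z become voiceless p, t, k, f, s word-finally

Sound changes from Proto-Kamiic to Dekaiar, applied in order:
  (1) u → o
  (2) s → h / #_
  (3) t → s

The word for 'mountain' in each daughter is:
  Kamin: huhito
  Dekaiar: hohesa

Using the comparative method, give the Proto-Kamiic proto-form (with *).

Position 2: Kamin has u, Dekaiar has o. Kamin preserves u here (none of its changes turn any other segment into u), so the proto-segment is *u.
Position 5: Kamin has t, Dekaiar has s. Taking the neighbouring segments as reconstructed: Kamin t can only go back to *t; Dekaiar s could go back to *t or *s — the one source consistent with every daughter is *t.
Position 6: Kamin has o, Dekaiar has a. Dekaiar preserves a here (none of its changes turn any other segment into a), so the proto-segment is *a.
Verify the candidate proto-form against each daughter:
Kamin: *huheta > huhita > huhito  (by vowel merger, vowel merger)
Dekaiar: *huheta
  huheta → hoheta   [vowel merger]
  hoheta (rule 2 does not apply)
  hoheta → hohesa   [unconditioned shift]
  giving Dekaiar hohesa.
*huheta is the unique common source.

*huheta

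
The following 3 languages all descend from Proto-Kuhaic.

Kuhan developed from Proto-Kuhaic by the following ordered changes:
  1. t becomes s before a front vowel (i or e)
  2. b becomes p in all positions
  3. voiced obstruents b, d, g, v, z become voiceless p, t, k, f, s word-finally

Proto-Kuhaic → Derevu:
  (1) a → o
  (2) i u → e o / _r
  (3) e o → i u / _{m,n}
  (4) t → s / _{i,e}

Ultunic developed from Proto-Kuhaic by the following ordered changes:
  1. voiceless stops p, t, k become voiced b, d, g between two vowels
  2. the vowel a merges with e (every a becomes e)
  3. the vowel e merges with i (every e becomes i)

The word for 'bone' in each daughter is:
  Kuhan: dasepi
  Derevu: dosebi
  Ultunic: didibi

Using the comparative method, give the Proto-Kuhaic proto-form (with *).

*datebi

Position 3: Kuhan has s, Derevu has s, Ultunic has d. Taking the neighbouring segments as reconstructed: Kuhan s could go back to *t or *s; Derevu s could go back to *t or *s; Ultunic d could go back to *t or *d — the one source consistent with every daughter is *t.
Position 2: Kuhan has a, Derevu has o, Ultunic has i. Kuhan preserves a here (none of its changes turn any other segment into a), so the proto-segment is *a.
Verify the candidate proto-form against each daughter:
Kuhan: start from *datebi.
  rule 1 (palatalisation): datebi → dasebi
  rule 2 (unconditioned shift): dasebi → dasepi
  rule 3: no change — dasepi
  ⇒ Kuhan dasepi
Derevu: *datebi
  datebi → dotebi   [vowel merger]
  dotebi (rule 2 does not apply)
  dotebi (rule 3 does not apply)
  dotebi → dosebi   [palatalisation]
  giving Derevu dosebi.
Ultunic: start from *datebi.
  rule 1 (intervocalic voicing): datebi → dadebi
  rule 2 (vowel merger): dadebi → dedebi
  rule 3 (vowel merger): dedebi → didibi
  ⇒ Ultunic didibi
Only *datebi yields all of Kuhan dasepi, Derevu dosebi, Ultunic didibi.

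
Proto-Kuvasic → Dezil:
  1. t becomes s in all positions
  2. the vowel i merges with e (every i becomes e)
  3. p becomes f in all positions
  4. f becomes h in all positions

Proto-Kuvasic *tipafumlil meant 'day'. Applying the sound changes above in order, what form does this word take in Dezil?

sehahumlel

Dezil: *tipafumlil
  tipafumlil → sipafumlil   [unconditioned shift]
  sipafumlil → sepafumlel   [vowel merger]
  sepafumlel → sefafumlel   [unconditioned shift]
  sefafumlel → sehahumlel   [unconditioned shift]
  giving Dezil sehahumlel.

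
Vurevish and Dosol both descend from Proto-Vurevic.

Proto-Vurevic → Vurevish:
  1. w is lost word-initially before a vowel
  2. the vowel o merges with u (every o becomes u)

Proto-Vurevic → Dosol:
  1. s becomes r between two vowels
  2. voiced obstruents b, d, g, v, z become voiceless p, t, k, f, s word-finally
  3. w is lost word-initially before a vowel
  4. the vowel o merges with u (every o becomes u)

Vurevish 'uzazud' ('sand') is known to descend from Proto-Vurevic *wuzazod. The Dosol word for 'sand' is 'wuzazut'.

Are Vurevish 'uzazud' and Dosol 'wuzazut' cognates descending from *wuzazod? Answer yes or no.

no

Derive the expected Dosol reflex of *wuzazod:
Dosol: *wuzazod > wuzazot > uzazot > uzazut  (by final devoicing, glide loss, vowel merger)
The regular Dosol reflex would be 'uzazut', but the attested form is 'wuzazut'. The correspondence is irregular, so they are not cognates (the Dosol form has a different source).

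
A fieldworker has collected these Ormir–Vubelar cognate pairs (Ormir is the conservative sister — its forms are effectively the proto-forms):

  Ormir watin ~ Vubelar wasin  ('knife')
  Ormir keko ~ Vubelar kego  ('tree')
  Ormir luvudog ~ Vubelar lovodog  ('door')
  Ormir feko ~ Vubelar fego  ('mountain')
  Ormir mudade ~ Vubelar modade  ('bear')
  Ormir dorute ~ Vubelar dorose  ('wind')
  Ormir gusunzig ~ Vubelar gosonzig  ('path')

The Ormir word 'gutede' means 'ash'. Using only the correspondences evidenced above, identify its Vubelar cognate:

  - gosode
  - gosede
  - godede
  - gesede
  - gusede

luvudog ~ lovodog, mudade ~ modade — Ormir u corresponds to Vubelar o after a consonant, before a consonant other than r, m, n, p, b, f, v.
dorute ~ dorose — Ormir t corresponds to Vubelar s between vowels (before a front vowel).
Applying these to Ormir 'gutede':
  gutede → gotede   (u→o after a consonant, before a consonant other than r, m, n, p, b, f, v)
  gotede → gosede   (t→s between vowels (before a front vowel))
So the Vubelar cognate is 'gosede'.

gosede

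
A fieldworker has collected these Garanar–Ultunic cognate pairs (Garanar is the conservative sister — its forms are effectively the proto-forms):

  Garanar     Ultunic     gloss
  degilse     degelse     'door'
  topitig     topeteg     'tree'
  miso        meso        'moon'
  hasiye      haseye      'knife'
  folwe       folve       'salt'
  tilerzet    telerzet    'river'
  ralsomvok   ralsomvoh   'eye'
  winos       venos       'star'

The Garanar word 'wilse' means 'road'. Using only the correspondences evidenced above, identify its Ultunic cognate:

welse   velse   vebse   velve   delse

winos ~ venos — Garanar w corresponds to Ultunic v word-initially before a front vowel.
degilse ~ degelse, topitig ~ topeteg — Garanar i corresponds to Ultunic e after a consonant, before a consonant other than r, m, n, p, b, f, v.
Applying these to Garanar 'wilse':
  wilse → vilse   (w→v word-initially before a front vowel)
  vilse → velse   (i→e after a consonant, before a consonant other than r, m, n, p, b, f, v)
So the Ultunic cognate is 'velse'.

velse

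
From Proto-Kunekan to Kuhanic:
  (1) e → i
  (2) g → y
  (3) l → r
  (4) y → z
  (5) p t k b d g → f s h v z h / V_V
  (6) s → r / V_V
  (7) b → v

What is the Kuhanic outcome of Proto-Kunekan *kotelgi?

korirzi

Kuhanic: start from *kotelgi.
  rule 1 (vowel merger): kotelgi → kotilgi
  rule 2 (unconditioned shift): kotilgi → kotilyi
  rule 3 (unconditioned shift): kotilyi → kotiryi
  rule 4 (unconditioned shift): kotiryi → kotirzi
  rule 5 (intervocalic lenition): kotirzi → kosirzi
  rule 6 (rhotacism): kosirzi → korirzi
  rule 7: no change — korirzi
  ⇒ Kuhanic korirzi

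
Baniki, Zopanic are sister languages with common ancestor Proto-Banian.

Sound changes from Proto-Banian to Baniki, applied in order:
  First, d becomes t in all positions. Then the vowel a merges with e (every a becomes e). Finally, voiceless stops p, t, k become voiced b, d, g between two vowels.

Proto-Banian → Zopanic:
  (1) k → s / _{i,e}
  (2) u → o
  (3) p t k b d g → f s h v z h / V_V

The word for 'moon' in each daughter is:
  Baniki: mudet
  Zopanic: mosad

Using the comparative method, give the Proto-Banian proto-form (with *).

*mutad

Position 4: Baniki has e, Zopanic has a. Zopanic preserves a here (none of its changes turn any other segment into a), so the proto-segment is *a.
Position 3: Baniki has d, Zopanic has s. Taking the neighbouring segments as reconstructed: Baniki d could go back to *t or *d; Zopanic s could go back to *t or *s — the one source consistent with every daughter is *t.
This points to *mutad. Verify forward in each daughter:
Baniki: *mutad > mutat > mutet > mudet  (by unconditioned shift, vowel merger, intervocalic voicing)
Zopanic: *mutad > motad > mosad  (by vowel merger, intervocalic lenition)
*mutad is the unique common source.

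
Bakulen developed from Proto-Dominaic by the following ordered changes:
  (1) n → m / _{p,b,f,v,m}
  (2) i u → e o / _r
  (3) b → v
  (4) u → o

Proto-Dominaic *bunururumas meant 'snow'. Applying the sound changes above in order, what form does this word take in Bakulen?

vonororomas

Bakulen: *bunururumas
  bunururumas (rule 1 does not apply)
  bunururumas → bunororumas   [pre-rhotic lowering]
  bunororumas → vunororumas   [unconditioned shift]
  vunororumas → vonororomas   [vowel merger]
  giving Bakulen vonororomas.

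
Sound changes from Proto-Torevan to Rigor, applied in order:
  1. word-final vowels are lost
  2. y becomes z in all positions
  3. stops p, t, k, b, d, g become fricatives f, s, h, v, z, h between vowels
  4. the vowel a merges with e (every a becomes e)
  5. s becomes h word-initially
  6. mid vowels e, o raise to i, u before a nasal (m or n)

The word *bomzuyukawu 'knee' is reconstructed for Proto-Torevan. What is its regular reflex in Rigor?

Rigor: start from *bomzuyukawu.
  rule 1 (apocope): bomzuyukawu → bomzuyukaw
  rule 2 (unconditioned shift): bomzuyukaw → bomzuzukaw
  rule 3 (intervocalic lenition): bomzuzukaw → bomzuzuhaw
  rule 4 (vowel merger): bomzuzuhaw → bomzuzuhew
  rule 5: no change — bomzuzuhew
  rule 6 (pre-nasal raising): bomzuzuhew → bumzuzuhew
  ⇒ Rigor bumzuzuhew

bumzuzuhew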